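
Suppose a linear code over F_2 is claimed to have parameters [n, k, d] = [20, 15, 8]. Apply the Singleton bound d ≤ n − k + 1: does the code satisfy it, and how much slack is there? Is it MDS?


Singleton RHS = n − k + 1 = 6, slack = -2, bound violated (no such code; not MDS).

Singleton bound: d ≤ n − k + 1.
Here n = 20, k = 15, so n − k + 1 = 6.
Given d = 8, check d ≤ 6: NO.
Slack = (n − k + 1) − d = -2.
The slack is negative: d = 8 exceeds n − k + 1 = 6 by 2, so the Singleton bound is violated and no linear [20, 15, 8]_2 code can exist. In particular it is not MDS (MDS requires d = n − k + 1 exactly).
Description: the claimed parameters are [20, 15, 8]_2; such a code would be impossible (violates the Singleton bound).


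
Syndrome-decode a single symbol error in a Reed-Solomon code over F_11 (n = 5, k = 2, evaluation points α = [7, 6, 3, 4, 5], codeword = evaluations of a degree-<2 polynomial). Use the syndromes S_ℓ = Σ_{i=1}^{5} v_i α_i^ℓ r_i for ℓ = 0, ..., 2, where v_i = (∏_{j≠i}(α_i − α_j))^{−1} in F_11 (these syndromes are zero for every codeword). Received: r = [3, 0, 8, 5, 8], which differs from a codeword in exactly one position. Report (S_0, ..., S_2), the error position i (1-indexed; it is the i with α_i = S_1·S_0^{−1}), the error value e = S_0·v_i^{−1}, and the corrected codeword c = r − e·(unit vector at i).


S = (3, 9, 5), error at position 3, error magnitude e = 6, c = [3, 0, 2, 5, 8].

Step 1: column multipliers v_i = (∏_{j≠i}(α_i − α_j))^{−1} mod 11.
  i = 1 (α = 7): (7−6)(7−3)(7−4)(7−5) = 1·4·3·2 = 24 ≡ 2, so v_1 = 2^{−1} = 6 (mod 11).
  i = 2 (α = 6): (6−7)(6−3)(6−4)(6−5) = (−1)·3·2·1 = −6 ≡ 5, so v_2 = 5^{−1} = 9 (mod 11).
  i = 3 (α = 3): (3−7)(3−6)(3−4)(3−5) = (−4)·(−3)·(−1)·(−2) = 24 ≡ 2, so v_3 = 2^{−1} = 6 (mod 11).
  i = 4 (α = 4): (4−7)(4−6)(4−3)(4−5) = (−3)·(−2)·1·(−1) = −6 ≡ 5, so v_4 = 5^{−1} = 9 (mod 11).
  i = 5 (α = 5): (5−7)(5−6)(5−3)(5−4) = (−2)·(−1)·2·1 = 4 ≡ 4, so v_5 = 4^{−1} = 3 (mod 11).
  v = [6, 9, 6, 9, 3].
Step 2: syndromes of r = [3, 0, 8, 5, 8] (all sums mod 11).
  S_0 = Σ v_i r_i = 6·3 + 9·0 + 6·8 + 9·5 + 3·8 = 135 ≡ 3.
  S_1 = Σ v_i α_i r_i = 6·7·3 + 9·6·0 + 6·3·8 + 9·4·5 + 3·5·8 = 570 ≡ 9.
  α_i^2 mod 11 = [5, 3, 9, 5, 3].
  S_2 = Σ v_i α_i^2 r_i = 6·5·3 + 9·3·0 + 6·9·8 + 9·5·5 + 3·3·8 = 819 ≡ 5.
  S = (3, 9, 5) ≠ 0, so r is not a codeword (an error is present).
Step 3: locate the error. For a single error e at position i, S_ℓ = v_i·e·α_i^ℓ, so α_err = S_1/S_0.
  S_0^{−1} = 3^{−1} = 4 (mod 11), so α_err = 9·4 = 36 ≡ 3 = α_3. Error position i = 3.
  Consistency check: S_2/S_1 = 5·5 = 25 ≡ 3 = α_err ✓ (single-error assumption holds).
Step 4: error magnitude e = S_0/v_3 = S_0·∏_{j≠3}(α_3 − α_j) = 3·2 = 6 ≡ 6 (mod 11).
Step 5: correct position 3: c_3 = r_3 − e = 8 − 6 ≡ 2 (mod 11). Hence c = [3, 0, 2, 5, 8].
  Check: interpolating c through the α_i gives m(x) = 4 + 3·x (degree < 2) with m(α_i) = c_i for every i, so c is indeed a codeword.


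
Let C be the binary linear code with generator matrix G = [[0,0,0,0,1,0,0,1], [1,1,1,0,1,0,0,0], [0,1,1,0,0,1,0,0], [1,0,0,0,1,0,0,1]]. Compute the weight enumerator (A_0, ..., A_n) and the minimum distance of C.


Weight distribution: A_0 = 1, A_1 = 1, A_2 = 3, A_3 = 6, A_4 = 3, A_5 = 1, A_6 = 1. Minimum distance d = 1.

Enumerate all 2^4 = 16 messages m ∈ F_2^4.
For each, compute codeword c = mG in F_2^8, then tally its weight.
  m = 0000 → c = 00000000, weight = 0.
  m = 1000 → c = 00001001, weight = 2.
  m = 0100 → c = 11101000, weight = 4.
  m = 1100 → c = 11100001, weight = 4.
  m = 0010 → c = 01100100, weight = 3.
  m = 1010 → c = 01101101, weight = 5.
  m = 0110 → c = 10001100, weight = 3.
  m = 1110 → c = 10000101, weight = 3.
  m = 0001 → c = 10001001, weight = 3.
  m = 1001 → c = 10000000, weight = 1.
  m = 0101 → c = 01100001, weight = 3.
  m = 1101 → c = 01101000, weight = 3.
  m = 0011 → c = 11101101, weight = 6.
  m = 1011 → c = 11100100, weight = 4.
  m = 0111 → c = 00000101, weight = 2.
  m = 1111 → c = 00001100, weight = 2.
Tally weights:
  weight 0: 1 codewords.
  weight 1: 1 codewords.
  weight 2: 3 codewords.
  weight 3: 6 codewords.
  weight 4: 3 codewords.
  weight 5: 1 codewords.
  weight 6: 1 codewords.
Minimum distance d = smallest w > 0 with A_w > 0 = 1.
Sanity: Σ A_w = 16 = 2^4 = 16 ✓.


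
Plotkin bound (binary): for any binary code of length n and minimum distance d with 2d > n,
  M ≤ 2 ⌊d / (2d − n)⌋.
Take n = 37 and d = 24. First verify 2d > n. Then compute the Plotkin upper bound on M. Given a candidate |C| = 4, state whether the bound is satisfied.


Plotkin bound M ≤ 4; given |C| = 4 ≤ bound (satisfied).

Check applicability: 2d = 48, n = 37.
2d − n = 11 > 0, so Plotkin applies.
Compute d/(2d−n) = 24/11 ≈ 2.1818.
⌊d/(2d−n)⌋ = 2.
Plotkin bound: M ≤ 2·2 = 4.
Given |C| = 4, check: satisfied.
This |C| is at the Plotkin bound.


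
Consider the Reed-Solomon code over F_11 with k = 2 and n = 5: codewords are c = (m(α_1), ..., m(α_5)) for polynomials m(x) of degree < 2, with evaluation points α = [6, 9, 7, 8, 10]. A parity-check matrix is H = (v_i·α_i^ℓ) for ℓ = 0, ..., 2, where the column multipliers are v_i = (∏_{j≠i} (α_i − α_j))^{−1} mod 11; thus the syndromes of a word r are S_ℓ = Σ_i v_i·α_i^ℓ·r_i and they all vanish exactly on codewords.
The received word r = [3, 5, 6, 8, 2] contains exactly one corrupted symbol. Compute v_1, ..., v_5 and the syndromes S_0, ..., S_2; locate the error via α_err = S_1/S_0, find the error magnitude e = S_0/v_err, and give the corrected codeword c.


S = (10, 4, 6), error at position 3, error magnitude e = 6, c = [3, 5, 0, 8, 2].

Step 1: column multipliers v_i = (∏_{j≠i}(α_i − α_j))^{−1} mod 11.
  i = 1 (α = 6): (6−9)(6−7)(6−8)(6−10) = (−3)·(−1)·(−2)·(−4) = 24 ≡ 2, so v_1 = 2^{−1} = 6 (mod 11).
  i = 2 (α = 9): (9−6)(9−7)(9−8)(9−10) = 3·2·1·(−1) = −6 ≡ 5, so v_2 = 5^{−1} = 9 (mod 11).
  i = 3 (α = 7): (7−6)(7−9)(7−8)(7−10) = 1·(−2)·(−1)·(−3) = −6 ≡ 5, so v_3 = 5^{−1} = 9 (mod 11).
  i = 4 (α = 8): (8−6)(8−9)(8−7)(8−10) = 2·(−1)·1·(−2) = 4 ≡ 4, so v_4 = 4^{−1} = 3 (mod 11).
  i = 5 (α = 10): (10−6)(10−9)(10−7)(10−8) = 4·1·3·2 = 24 ≡ 2, so v_5 = 2^{−1} = 6 (mod 11).
  v = [6, 9, 9, 3, 6].
Step 2: syndromes of r = [3, 5, 6, 8, 2] (all sums mod 11).
  S_0 = Σ v_i r_i = 6·3 + 9·5 + 9·6 + 3·8 + 6·2 = 153 ≡ 10.
  S_1 = Σ v_i α_i r_i = 6·6·3 + 9·9·5 + 9·7·6 + 3·8·8 + 6·10·2 = 1203 ≡ 4.
  α_i^2 mod 11 = [3, 4, 5, 9, 1].
  S_2 = Σ v_i α_i^2 r_i = 6·3·3 + 9·4·5 + 9·5·6 + 3·9·8 + 6·1·2 = 732 ≡ 6.
  S = (10, 4, 6) ≠ 0, so r is not a codeword (an error is present).
Step 3: locate the error. For a single error e at position i, S_ℓ = v_i·e·α_i^ℓ, so α_err = S_1/S_0.
  S_0^{−1} = 10^{−1} = 10 (mod 11), so α_err = 4·10 = 40 ≡ 7 = α_3. Error position i = 3.
  Consistency check: S_2/S_1 = 6·3 = 18 ≡ 7 = α_err ✓ (single-error assumption holds).
Step 4: error magnitude e = S_0/v_3 = S_0·∏_{j≠3}(α_3 − α_j) = 10·5 = 50 ≡ 6 (mod 11).
Step 5: correct position 3: c_3 = r_3 − e = 6 − 6 ≡ 0 (mod 11). Hence c = [3, 5, 0, 8, 2].
  Check: interpolating c through the α_i gives m(x) = 10 + 8·x (degree < 2) with m(α_i) = c_i for every i, so c is indeed a codeword.


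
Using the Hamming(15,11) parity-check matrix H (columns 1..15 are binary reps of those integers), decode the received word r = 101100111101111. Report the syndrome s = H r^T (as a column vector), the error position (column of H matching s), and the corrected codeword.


s = (1, 0, 1, 0)^T, error position = 10, corrected codeword c = 101100111001111

Compute s = H r^T mod 2 one row at a time:
  s_1 = 1 + 1 + 1 + 0 + 1 + 1 + 1 + 1 = 7 ≡ 1 (mod 2).
  s_2 = 1 + 0 + 0 + 1 + 1 + 1 + 1 + 1 = 6 ≡ 0 (mod 2).
  s_3 = 0 + 1 + 0 + 1 + 1 + 0 + 1 + 1 = 5 ≡ 1 (mod 2).
  s_4 = 1 + 1 + 0 + 1 + 1 + 0 + 1 + 1 = 6 ≡ 0 (mod 2).
s = (1, 0, 1, 0)^T — this equals column 10 of H (binary 1010), so error is at position 10.
Correct: flip bit 10 of r = 101100111101111 to get c = 101100111001111.


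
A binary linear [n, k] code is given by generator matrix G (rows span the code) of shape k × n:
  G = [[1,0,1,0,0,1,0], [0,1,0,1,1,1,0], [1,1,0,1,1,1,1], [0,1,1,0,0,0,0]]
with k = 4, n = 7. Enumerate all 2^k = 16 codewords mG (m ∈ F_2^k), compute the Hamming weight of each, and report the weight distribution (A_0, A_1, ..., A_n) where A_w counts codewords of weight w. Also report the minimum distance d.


Weight distribution: A_0 = 1, A_2 = 2, A_3 = 6, A_4 = 3, A_5 = 2, A_6 = 2. Minimum distance d = 2.

Enumerate all 2^4 = 16 messages m ∈ F_2^4.
For each, compute codeword c = mG in F_2^7, then tally its weight.
  m = 0000 → c = 0000000, weight = 0.
  m = 1000 → c = 1010010, weight = 3.
  m = 0100 → c = 0101110, weight = 4.
  m = 1100 → c = 1111100, weight = 5.
  m = 0010 → c = 1101111, weight = 6.
  m = 1010 → c = 0111101, weight = 5.
  m = 0110 → c = 1000001, weight = 2.
  m = 1110 → c = 0010011, weight = 3.
  m = 0001 → c = 0110000, weight = 2.
  m = 1001 → c = 1100010, weight = 3.
  m = 0101 → c = 0011110, weight = 4.
  m = 1101 → c = 1001100, weight = 3.
  m = 0011 → c = 1011111, weight = 6.
  m = 1011 → c = 0001101, weight = 3.
  m = 0111 → c = 1110001, weight = 4.
  m = 1111 → c = 0100011, weight = 3.
Tally weights:
  weight 0: 1 codewords.
  weight 2: 2 codewords.
  weight 3: 6 codewords.
  weight 4: 3 codewords.
  weight 5: 2 codewords.
  weight 6: 2 codewords.
Minimum distance d = smallest w > 0 with A_w > 0 = 2.
Sanity: Σ A_w = 16 = 2^4 = 16 ✓.


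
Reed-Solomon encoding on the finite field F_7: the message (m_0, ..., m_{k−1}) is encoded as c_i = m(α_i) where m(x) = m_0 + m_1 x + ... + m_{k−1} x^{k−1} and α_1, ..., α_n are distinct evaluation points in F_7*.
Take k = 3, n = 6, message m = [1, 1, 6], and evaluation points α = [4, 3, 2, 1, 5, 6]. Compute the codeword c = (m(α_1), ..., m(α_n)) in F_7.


c = [3, 2, 6, 1, 2, 6]

Message polynomial: m(x) = 1 + 1·x + 6·x^2 (mod 7).
For each evaluation point α_i, compute m(α_i) mod 7:
  α_1 = 4: Horner steps 6 → 4 → 3, so m(4) = 3.
  α_2 = 3: Horner steps 6 → 5 → 2, so m(3) = 2.
  α_3 = 2: Horner steps 6 → 6 → 6, so m(2) = 6.
  α_4 = 1: Horner steps 6 → 0 → 1, so m(1) = 1.
  α_5 = 5: Horner steps 6 → 3 → 2, so m(5) = 2.
  α_6 = 6: Horner steps 6 → 2 → 6, so m(6) = 6.
Codeword c = [3, 2, 6, 1, 2, 6] ∈ F_7^6.


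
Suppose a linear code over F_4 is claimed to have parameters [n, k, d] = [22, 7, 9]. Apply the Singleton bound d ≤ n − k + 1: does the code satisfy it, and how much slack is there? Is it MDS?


Singleton RHS = n − k + 1 = 16, slack = 7, bound satisfied, not MDS.

Singleton bound: d ≤ n − k + 1.
Here n = 22, k = 7, so n − k + 1 = 16.
Given d = 9, check d ≤ 16: YES.
Slack = (n − k + 1) − d = 7.
The code is NOT MDS (slack = 7 > 0).
Description: the claimed parameters are [22, 7, 9]_4; such a code would be non-MDS.


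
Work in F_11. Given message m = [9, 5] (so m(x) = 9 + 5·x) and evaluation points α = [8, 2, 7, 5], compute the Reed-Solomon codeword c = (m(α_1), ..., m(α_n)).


c = [5, 8, 0, 1]

Message polynomial: m(x) = 9 + 5·x (mod 11).
For each evaluation point α_i, compute m(α_i) mod 11:
  α_1 = 8: Horner steps 5 → 5, so m(8) = 5.
  α_2 = 2: Horner steps 5 → 8, so m(2) = 8.
  α_3 = 7: Horner steps 5 → 0, so m(7) = 0.
  α_4 = 5: Horner steps 5 → 1, so m(5) = 1.
Codeword c = [5, 8, 0, 1] ∈ F_11^4.


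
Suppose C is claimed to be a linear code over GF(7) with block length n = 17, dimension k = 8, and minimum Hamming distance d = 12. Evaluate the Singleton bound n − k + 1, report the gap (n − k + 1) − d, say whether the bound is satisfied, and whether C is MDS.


Singleton RHS = n − k + 1 = 10, slack = -2, bound violated (no such code; not MDS).

Singleton bound: d ≤ n − k + 1.
Here n = 17, k = 8, so n − k + 1 = 10.
Given d = 12, check d ≤ 10: NO.
Slack = (n − k + 1) − d = -2.
The slack is negative: d = 12 exceeds n − k + 1 = 10 by 2, so the Singleton bound is violated and no linear [17, 8, 12]_7 code can exist. In particular it is not MDS (MDS requires d = n − k + 1 exactly).
Description: the claimed parameters are [17, 8, 12]_7; such a code would be impossible (violates the Singleton bound).


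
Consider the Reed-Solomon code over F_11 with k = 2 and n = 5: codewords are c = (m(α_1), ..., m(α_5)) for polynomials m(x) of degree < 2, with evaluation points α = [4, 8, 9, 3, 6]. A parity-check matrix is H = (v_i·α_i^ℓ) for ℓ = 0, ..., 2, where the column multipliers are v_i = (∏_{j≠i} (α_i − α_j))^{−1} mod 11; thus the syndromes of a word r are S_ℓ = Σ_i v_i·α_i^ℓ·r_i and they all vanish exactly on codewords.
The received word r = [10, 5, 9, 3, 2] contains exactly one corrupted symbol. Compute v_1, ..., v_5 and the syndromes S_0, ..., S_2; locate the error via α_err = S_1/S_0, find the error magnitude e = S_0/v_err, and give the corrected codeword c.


S = (4, 3, 5), error at position 3, error magnitude e = 8, c = [10, 5, 1, 3, 2].

Step 1: column multipliers v_i = (∏_{j≠i}(α_i − α_j))^{−1} mod 11.
  i = 1 (α = 4): (4−8)(4−9)(4−3)(4−6) = (−4)·(−5)·1·(−2) = −40 ≡ 4, so v_1 = 4^{−1} = 3 (mod 11).
  i = 2 (α = 8): (8−4)(8−9)(8−3)(8−6) = 4·(−1)·5·2 = −40 ≡ 4, so v_2 = 4^{−1} = 3 (mod 11).
  i = 3 (α = 9): (9−4)(9−8)(9−3)(9−6) = 5·1·6·3 = 90 ≡ 2, so v_3 = 2^{−1} = 6 (mod 11).
  i = 4 (α = 3): (3−4)(3−8)(3−9)(3−6) = (−1)·(−5)·(−6)·(−3) = 90 ≡ 2, so v_4 = 2^{−1} = 6 (mod 11).
  i = 5 (α = 6): (6−4)(6−8)(6−9)(6−3) = 2·(−2)·(−3)·3 = 36 ≡ 3, so v_5 = 3^{−1} = 4 (mod 11).
  v = [3, 3, 6, 6, 4].
Step 2: syndromes of r = [10, 5, 9, 3, 2] (all sums mod 11).
  S_0 = Σ v_i r_i = 3·10 + 3·5 + 6·9 + 6·3 + 4·2 = 125 ≡ 4.
  S_1 = Σ v_i α_i r_i = 3·4·10 + 3·8·5 + 6·9·9 + 6·3·3 + 4·6·2 = 828 ≡ 3.
  α_i^2 mod 11 = [5, 9, 4, 9, 3].
  S_2 = Σ v_i α_i^2 r_i = 3·5·10 + 3·9·5 + 6·4·9 + 6·9·3 + 4·3·2 = 687 ≡ 5.
  S = (4, 3, 5) ≠ 0, so r is not a codeword (an error is present).
Step 3: locate the error. For a single error e at position i, S_ℓ = v_i·e·α_i^ℓ, so α_err = S_1/S_0.
  S_0^{−1} = 4^{−1} = 3 (mod 11), so α_err = 3·3 = 9 ≡ 9 = α_3. Error position i = 3.
  Consistency check: S_2/S_1 = 5·4 = 20 ≡ 9 = α_err ✓ (single-error assumption holds).
Step 4: error magnitude e = S_0/v_3 = S_0·∏_{j≠3}(α_3 − α_j) = 4·2 = 8 ≡ 8 (mod 11).
Step 5: correct position 3: c_3 = r_3 − e = 9 − 8 ≡ 1 (mod 11). Hence c = [10, 5, 1, 3, 2].
  Check: interpolating c through the α_i gives m(x) = 4 + 7·x (degree < 2) with m(α_i) = c_i for every i, so c is indeed a codeword.


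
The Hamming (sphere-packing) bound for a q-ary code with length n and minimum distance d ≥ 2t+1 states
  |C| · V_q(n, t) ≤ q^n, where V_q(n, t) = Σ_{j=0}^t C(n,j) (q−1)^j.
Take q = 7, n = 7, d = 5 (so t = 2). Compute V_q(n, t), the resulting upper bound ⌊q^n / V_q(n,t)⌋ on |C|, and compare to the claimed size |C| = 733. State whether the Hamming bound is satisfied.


V_q(n, t) = 799, q^n = 823543, Hamming bound = 1030, |C| = 733 ≤ bound (satisfied).

Step 1: Compute V_q(n, t) = Σ_{j=0}^2 C(n, j) (q−1)^j.
  j = 0: C(7,0)·(6)^0 = 1·1 = 1.
  j = 1: C(7,1)·(6)^1 = 7·6 = 42.
  j = 2: C(7,2)·(6)^2 = 21·36 = 756.
  V_q(n, t) = 1 + 42 + 756 = 799.
Step 2: q^n = 7^7 = 823543.
Step 3: Hamming bound ⌊q^n / V_q(n,t)⌋ = ⌊823543/799⌋ = 1030.
Step 4: Compare |C| = 733 to 1030: satisfied.
The claimed |C| lies below the Hamming bound.


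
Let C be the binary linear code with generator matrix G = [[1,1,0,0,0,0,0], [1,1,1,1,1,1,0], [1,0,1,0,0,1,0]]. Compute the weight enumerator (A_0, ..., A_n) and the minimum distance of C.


Weight distribution: A_0 = 1, A_2 = 1, A_3 = 4, A_4 = 1, A_6 = 1. Minimum distance d = 2.

Enumerate all 2^3 = 8 messages m ∈ F_2^3.
For each, compute codeword c = mG in F_2^7, then tally its weight.
  m = 000 → c = 0000000, weight = 0.
  m = 100 → c = 1100000, weight = 2.
  m = 010 → c = 1111110, weight = 6.
  m = 110 → c = 0011110, weight = 4.
  m = 001 → c = 1010010, weight = 3.
  m = 101 → c = 0110010, weight = 3.
  m = 011 → c = 0101100, weight = 3.
  m = 111 → c = 1001100, weight = 3.
Tally weights:
  weight 0: 1 codewords.
  weight 2: 1 codewords.
  weight 3: 4 codewords.
  weight 4: 1 codewords.
  weight 6: 1 codewords.
Minimum distance d = smallest w > 0 with A_w > 0 = 2.
Sanity: Σ A_w = 8 = 2^3 = 8 ✓.


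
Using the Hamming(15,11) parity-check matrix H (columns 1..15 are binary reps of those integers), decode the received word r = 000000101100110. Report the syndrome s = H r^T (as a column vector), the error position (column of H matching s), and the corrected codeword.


s = (0, 1, 1, 1)^T, error position = 7, corrected codeword c = 000000001100110

Compute s = H r^T mod 2 one row at a time:
  s_1 = 0 + 1 + 1 + 0 + 0 + 1 + 1 + 0 = 4 ≡ 0 (mod 2).
  s_2 = 0 + 0 + 0 + 1 + 0 + 1 + 1 + 0 = 3 ≡ 1 (mod 2).
  s_3 = 0 + 0 + 0 + 1 + 1 + 0 + 1 + 0 = 3 ≡ 1 (mod 2).
  s_4 = 0 + 0 + 0 + 1 + 1 + 0 + 1 + 0 = 3 ≡ 1 (mod 2).
s = (0, 1, 1, 1)^T — this equals column 7 of H (binary 0111), so error is at position 7.
Correct: flip bit 7 of r = 000000101100110 to get c = 000000001100110.


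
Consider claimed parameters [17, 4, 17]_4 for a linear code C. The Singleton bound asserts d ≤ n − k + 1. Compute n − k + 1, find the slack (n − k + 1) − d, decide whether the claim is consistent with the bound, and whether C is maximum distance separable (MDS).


Singleton RHS = n − k + 1 = 14, slack = -3, bound violated (no such code; not MDS).

Singleton bound: d ≤ n − k + 1.
Here n = 17, k = 4, so n − k + 1 = 14.
Given d = 17, check d ≤ 14: NO.
Slack = (n − k + 1) − d = -3.
The slack is negative: d = 17 exceeds n − k + 1 = 14 by 3, so the Singleton bound is violated and no linear [17, 4, 17]_4 code can exist. In particular it is not MDS (MDS requires d = n − k + 1 exactly).
Description: the claimed parameters are [17, 4, 17]_4; such a code would be impossible (violates the Singleton bound).


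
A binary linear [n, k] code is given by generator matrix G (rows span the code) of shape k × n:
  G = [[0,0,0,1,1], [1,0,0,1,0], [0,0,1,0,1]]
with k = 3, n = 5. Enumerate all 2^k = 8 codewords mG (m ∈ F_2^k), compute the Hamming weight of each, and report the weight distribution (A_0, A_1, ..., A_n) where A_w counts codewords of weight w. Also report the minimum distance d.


Weight distribution: A_0 = 1, A_2 = 6, A_4 = 1. Minimum distance d = 2.

Enumerate all 2^3 = 8 messages m ∈ F_2^3.
For each, compute codeword c = mG in F_2^5, then tally its weight.
  m = 000 → c = 00000, weight = 0.
  m = 100 → c = 00011, weight = 2.
  m = 010 → c = 10010, weight = 2.
  m = 110 → c = 10001, weight = 2.
  m = 001 → c = 00101, weight = 2.
  m = 101 → c = 00110, weight = 2.
  m = 011 → c = 10111, weight = 4.
  m = 111 → c = 10100, weight = 2.
Tally weights:
  weight 0: 1 codewords.
  weight 2: 6 codewords.
  weight 4: 1 codewords.
Minimum distance d = smallest w > 0 with A_w > 0 = 2.
Sanity: Σ A_w = 8 = 2^3 = 8 ✓.


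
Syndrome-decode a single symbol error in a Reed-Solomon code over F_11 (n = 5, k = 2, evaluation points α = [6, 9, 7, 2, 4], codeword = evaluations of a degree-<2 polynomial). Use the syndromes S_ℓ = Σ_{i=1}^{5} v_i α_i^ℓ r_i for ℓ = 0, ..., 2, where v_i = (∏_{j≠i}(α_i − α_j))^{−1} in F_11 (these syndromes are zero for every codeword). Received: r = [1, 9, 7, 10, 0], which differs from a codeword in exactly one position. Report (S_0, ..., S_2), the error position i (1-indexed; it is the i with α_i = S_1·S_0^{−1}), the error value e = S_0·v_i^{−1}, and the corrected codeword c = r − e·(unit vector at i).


S = (1, 9, 4), error at position 2, error magnitude e = 1, c = [1, 8, 7, 10, 0].

Step 1: column multipliers v_i = (∏_{j≠i}(α_i − α_j))^{−1} mod 11.
  i = 1 (α = 6): (6−9)(6−7)(6−2)(6−4) = (−3)·(−1)·4·2 = 24 ≡ 2, so v_1 = 2^{−1} = 6 (mod 11).
  i = 2 (α = 9): (9−6)(9−7)(9−2)(9−4) = 3·2·7·5 = 210 ≡ 1, so v_2 = 1^{−1} = 1 (mod 11).
  i = 3 (α = 7): (7−6)(7−9)(7−2)(7−4) = 1·(−2)·5·3 = −30 ≡ 3, so v_3 = 3^{−1} = 4 (mod 11).
  i = 4 (α = 2): (2−6)(2−9)(2−7)(2−4) = (−4)·(−7)·(−5)·(−2) = 280 ≡ 5, so v_4 = 5^{−1} = 9 (mod 11).
  i = 5 (α = 4): (4−6)(4−9)(4−7)(4−2) = (−2)·(−5)·(−3)·2 = −60 ≡ 6, so v_5 = 6^{−1} = 2 (mod 11).
  v = [6, 1, 4, 9, 2].
Step 2: syndromes of r = [1, 9, 7, 10, 0] (all sums mod 11).
  S_0 = Σ v_i r_i = 6·1 + 1·9 + 4·7 + 9·10 + 2·0 = 133 ≡ 1.
  S_1 = Σ v_i α_i r_i = 6·6·1 + 1·9·9 + 4·7·7 + 9·2·10 + 2·4·0 = 493 ≡ 9.
  α_i^2 mod 11 = [3, 4, 5, 4, 5].
  S_2 = Σ v_i α_i^2 r_i = 6·3·1 + 1·4·9 + 4·5·7 + 9·4·10 + 2·5·0 = 554 ≡ 4.
  S = (1, 9, 4) ≠ 0, so r is not a codeword (an error is present).
Step 3: locate the error. For a single error e at position i, S_ℓ = v_i·e·α_i^ℓ, so α_err = S_1/S_0.
  S_0^{−1} = 1^{−1} = 1 (mod 11), so α_err = 9·1 = 9 ≡ 9 = α_2. Error position i = 2.
  Consistency check: S_2/S_1 = 4·5 = 20 ≡ 9 = α_err ✓ (single-error assumption holds).
Step 4: error magnitude e = S_0/v_2 = S_0·∏_{j≠2}(α_2 − α_j) = 1·1 = 1 ≡ 1 (mod 11).
Step 5: correct position 2: c_2 = r_2 − e = 9 − 1 ≡ 8 (mod 11). Hence c = [1, 8, 7, 10, 0].
  Check: interpolating c through the α_i gives m(x) = 9 + 6·x (degree < 2) with m(α_i) = c_i for every i, so c is indeed a codeword.


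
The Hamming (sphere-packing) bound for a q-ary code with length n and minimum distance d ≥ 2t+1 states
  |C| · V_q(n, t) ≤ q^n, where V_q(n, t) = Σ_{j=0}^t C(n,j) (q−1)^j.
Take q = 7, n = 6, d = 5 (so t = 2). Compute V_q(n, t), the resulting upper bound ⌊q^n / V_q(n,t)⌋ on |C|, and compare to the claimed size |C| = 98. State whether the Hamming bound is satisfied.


V_q(n, t) = 577, q^n = 117649, Hamming bound = 203, |C| = 98 ≤ bound (satisfied).

Step 1: Compute V_q(n, t) = Σ_{j=0}^2 C(n, j) (q−1)^j.
  j = 0: C(6,0)·(6)^0 = 1·1 = 1.
  j = 1: C(6,1)·(6)^1 = 6·6 = 36.
  j = 2: C(6,2)·(6)^2 = 15·36 = 540.
  V_q(n, t) = 1 + 36 + 540 = 577.
Step 2: q^n = 7^6 = 117649.
Step 3: Hamming bound ⌊q^n / V_q(n,t)⌋ = ⌊117649/577⌋ = 203.
Step 4: Compare |C| = 98 to 203: satisfied.
The claimed |C| lies below the Hamming bound.


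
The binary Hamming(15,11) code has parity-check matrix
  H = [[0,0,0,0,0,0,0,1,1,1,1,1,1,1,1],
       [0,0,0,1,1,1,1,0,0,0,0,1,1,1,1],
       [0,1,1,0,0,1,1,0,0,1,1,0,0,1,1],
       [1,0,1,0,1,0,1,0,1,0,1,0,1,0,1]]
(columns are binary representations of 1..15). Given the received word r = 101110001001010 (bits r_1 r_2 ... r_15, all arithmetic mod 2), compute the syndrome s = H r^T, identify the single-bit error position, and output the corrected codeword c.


s = (1, 0, 0, 0)^T, error position = 8, corrected codeword c = 101110011001010

Compute s = H r^T mod 2 one row at a time:
  s_1 = 0 + 1 + 0 + 0 + 1 + 0 + 1 + 0 = 3 ≡ 1 (mod 2).
  s_2 = 1 + 1 + 0 + 0 + 1 + 0 + 1 + 0 = 4 ≡ 0 (mod 2).
  s_3 = 0 + 1 + 0 + 0 + 0 + 0 + 1 + 0 = 2 ≡ 0 (mod 2).
  s_4 = 1 + 1 + 1 + 0 + 1 + 0 + 0 + 0 = 4 ≡ 0 (mod 2).
s = (1, 0, 0, 0)^T — this equals column 8 of H (binary 1000), so error is at position 8.
Correct: flip bit 8 of r = 101110001001010 to get c = 101110011001010.


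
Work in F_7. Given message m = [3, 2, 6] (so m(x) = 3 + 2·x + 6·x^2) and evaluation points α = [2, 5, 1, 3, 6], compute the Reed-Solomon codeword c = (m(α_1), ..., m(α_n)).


c = [3, 2, 4, 0, 0]

Message polynomial: m(x) = 3 + 2·x + 6·x^2 (mod 7).
For each evaluation point α_i, compute m(α_i) mod 7:
  α_1 = 2: Horner steps 6 → 0 → 3, so m(2) = 3.
  α_2 = 5: Horner steps 6 → 4 → 2, so m(5) = 2.
  α_3 = 1: Horner steps 6 → 1 → 4, so m(1) = 4.
  α_4 = 3: Horner steps 6 → 6 → 0, so m(3) = 0.
  α_5 = 6: Horner steps 6 → 3 → 0, so m(6) = 0.
Codeword c = [3, 2, 4, 0, 0] ∈ F_7^5.


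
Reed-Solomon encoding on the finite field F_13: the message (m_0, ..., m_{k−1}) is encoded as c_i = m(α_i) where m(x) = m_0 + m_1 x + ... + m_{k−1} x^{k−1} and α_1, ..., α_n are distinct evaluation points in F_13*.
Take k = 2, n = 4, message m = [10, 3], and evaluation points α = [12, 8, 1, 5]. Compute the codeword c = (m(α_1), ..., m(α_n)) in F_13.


c = [7, 8, 0, 12]

Message polynomial: m(x) = 10 + 3·x (mod 13).
For each evaluation point α_i, compute m(α_i) mod 13:
  α_1 = 12: Horner steps 3 → 7, so m(12) = 7.
  α_2 = 8: Horner steps 3 → 8, so m(8) = 8.
  α_3 = 1: Horner steps 3 → 0, so m(1) = 0.
  α_4 = 5: Horner steps 3 → 12, so m(5) = 12.
Codeword c = [7, 8, 0, 12] ∈ F_13^4.


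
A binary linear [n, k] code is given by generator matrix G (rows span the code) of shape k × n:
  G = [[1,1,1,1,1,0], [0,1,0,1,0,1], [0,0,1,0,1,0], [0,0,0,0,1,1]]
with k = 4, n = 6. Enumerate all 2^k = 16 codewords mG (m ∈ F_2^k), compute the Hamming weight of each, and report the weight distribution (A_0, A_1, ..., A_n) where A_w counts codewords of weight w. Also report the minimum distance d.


Weight distribution: A_0 = 1, A_2 = 6, A_3 = 4, A_4 = 1, A_5 = 4. Minimum distance d = 2.

Enumerate all 2^4 = 16 messages m ∈ F_2^4.
For each, compute codeword c = mG in F_2^6, then tally its weight.
  m = 0000 → c = 000000, weight = 0.
  m = 1000 → c = 111110, weight = 5.
  m = 0100 → c = 010101, weight = 3.
  m = 1100 → c = 101011, weight = 4.
  m = 0010 → c = 001010, weight = 2.
  m = 1010 → c = 110100, weight = 3.
  m = 0110 → c = 011111, weight = 5.
  m = 1110 → c = 100001, weight = 2.
  m = 0001 → c = 000011, weight = 2.
  m = 1001 → c = 111101, weight = 5.
  m = 0101 → c = 010110, weight = 3.
  m = 1101 → c = 101000, weight = 2.
  m = 0011 → c = 001001, weight = 2.
  m = 1011 → c = 110111, weight = 5.
  m = 0111 → c = 011100, weight = 3.
  m = 1111 → c = 100010, weight = 2.
Tally weights:
  weight 0: 1 codewords.
  weight 2: 6 codewords.
  weight 3: 4 codewords.
  weight 4: 1 codewords.
  weight 5: 4 codewords.
Minimum distance d = smallest w > 0 with A_w > 0 = 2.
Sanity: Σ A_w = 16 = 2^4 = 16 ✓.


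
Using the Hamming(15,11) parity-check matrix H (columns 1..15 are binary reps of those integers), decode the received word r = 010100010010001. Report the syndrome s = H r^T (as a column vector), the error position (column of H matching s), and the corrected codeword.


s = (1, 0, 1, 0)^T, error position = 10, corrected codeword c = 010100010110001

Compute s = H r^T mod 2 one row at a time:
  s_1 = 1 + 0 + 0 + 1 + 0 + 0 + 0 + 1 = 3 ≡ 1 (mod 2).
  s_2 = 1 + 0 + 0 + 0 + 0 + 0 + 0 + 1 = 2 ≡ 0 (mod 2).
  s_3 = 1 + 0 + 0 + 0 + 0 + 1 + 0 + 1 = 3 ≡ 1 (mod 2).
  s_4 = 0 + 0 + 0 + 0 + 0 + 1 + 0 + 1 = 2 ≡ 0 (mod 2).
s = (1, 0, 1, 0)^T — this equals column 10 of H (binary 1010), so error is at position 10.
Correct: flip bit 10 of r = 010100010010001 to get c = 010100010110001.


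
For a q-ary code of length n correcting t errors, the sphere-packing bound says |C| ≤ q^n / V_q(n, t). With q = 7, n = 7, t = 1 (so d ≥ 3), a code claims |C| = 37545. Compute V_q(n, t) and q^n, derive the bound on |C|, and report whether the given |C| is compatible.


V_q(n, t) = 43, q^n = 823543, Hamming bound = 19152, |C| = 37545 > bound (violated).

Step 1: Compute V_q(n, t) = Σ_{j=0}^1 C(n, j) (q−1)^j.
  j = 0: C(7,0)·(6)^0 = 1·1 = 1.
  j = 1: C(7,1)·(6)^1 = 7·6 = 42.
  V_q(n, t) = 1 + 42 = 43.
Step 2: q^n = 7^7 = 823543.
Step 3: Hamming bound ⌊q^n / V_q(n,t)⌋ = ⌊823543/43⌋ = 19152.
Step 4: Compare |C| = 37545 to 19152: violated.
The claimed |C| lies above the Hamming bound, so no 7-ary code of length 7 with d ≥ 3 can have 37545 codewords.


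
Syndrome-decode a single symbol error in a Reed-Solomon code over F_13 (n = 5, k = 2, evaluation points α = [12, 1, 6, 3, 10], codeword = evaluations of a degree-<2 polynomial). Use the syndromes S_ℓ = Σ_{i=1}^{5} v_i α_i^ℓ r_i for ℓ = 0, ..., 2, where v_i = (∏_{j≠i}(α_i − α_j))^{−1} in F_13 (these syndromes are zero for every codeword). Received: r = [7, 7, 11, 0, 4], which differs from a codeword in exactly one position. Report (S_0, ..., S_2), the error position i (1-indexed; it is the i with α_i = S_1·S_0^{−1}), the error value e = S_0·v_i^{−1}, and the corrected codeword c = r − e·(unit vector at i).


S = (5, 5, 5), error at position 2, error magnitude e = 10, c = [7, 10, 11, 0, 4].

Step 1: column multipliers v_i = (∏_{j≠i}(α_i − α_j))^{−1} mod 13.
  i = 1 (α = 12): (12−1)(12−6)(12−3)(12−10) = 11·6·9·2 = 1188 ≡ 5, so v_1 = 5^{−1} = 8 (mod 13).
  i = 2 (α = 1): (1−12)(1−6)(1−3)(1−10) = (−11)·(−5)·(−2)·(−9) = 990 ≡ 2, so v_2 = 2^{−1} = 7 (mod 13).
  i = 3 (α = 6): (6−12)(6−1)(6−3)(6−10) = (−6)·5·3·(−4) = 360 ≡ 9, so v_3 = 9^{−1} = 3 (mod 13).
  i = 4 (α = 3): (3−12)(3−1)(3−6)(3−10) = (−9)·2·(−3)·(−7) = −378 ≡ 12, so v_4 = 12^{−1} = 12 (mod 13).
  i = 5 (α = 10): (10−12)(10−1)(10−6)(10−3) = (−2)·9·4·7 = −504 ≡ 3, so v_5 = 3^{−1} = 9 (mod 13).
  v = [8, 7, 3, 12, 9].
Step 2: syndromes of r = [7, 7, 11, 0, 4] (all sums mod 13).
  S_0 = Σ v_i r_i = 8·7 + 7·7 + 3·11 + 12·0 + 9·4 = 174 ≡ 5.
  S_1 = Σ v_i α_i r_i = 8·12·7 + 7·1·7 + 3·6·11 + 12·3·0 + 9·10·4 = 1279 ≡ 5.
  α_i^2 mod 13 = [1, 1, 10, 9, 9].
  S_2 = Σ v_i α_i^2 r_i = 8·1·7 + 7·1·7 + 3·10·11 + 12·9·0 + 9·9·4 = 759 ≡ 5.
  S = (5, 5, 5) ≠ 0, so r is not a codeword (an error is present).
Step 3: locate the error. For a single error e at position i, S_ℓ = v_i·e·α_i^ℓ, so α_err = S_1/S_0.
  S_0^{−1} = 5^{−1} = 8 (mod 13), so α_err = 5·8 = 40 ≡ 1 = α_2. Error position i = 2.
  Consistency check: S_2/S_1 = 5·8 = 40 ≡ 1 = α_err ✓ (single-error assumption holds).
Step 4: error magnitude e = S_0/v_2 = S_0·∏_{j≠2}(α_2 − α_j) = 5·2 = 10 ≡ 10 (mod 13).
Step 5: correct position 2: c_2 = r_2 − e = 7 − 10 ≡ 10 (mod 13). Hence c = [7, 10, 11, 0, 4].
  Check: interpolating c through the α_i gives m(x) = 2 + 8·x (degree < 2) with m(α_i) = c_i for every i, so c is indeed a codeword.


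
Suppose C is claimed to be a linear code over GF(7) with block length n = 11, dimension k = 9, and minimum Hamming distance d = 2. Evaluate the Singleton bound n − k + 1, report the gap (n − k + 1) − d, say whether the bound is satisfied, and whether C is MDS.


Singleton RHS = n − k + 1 = 3, slack = 1, bound satisfied, not MDS.

Singleton bound: d ≤ n − k + 1.
Here n = 11, k = 9, so n − k + 1 = 3.
Given d = 2, check d ≤ 3: YES.
Slack = (n − k + 1) − d = 1.
The code is NOT MDS (slack = 1 > 0).
Description: the claimed parameters are [11, 9, 2]_7; such a code would be non-MDS.


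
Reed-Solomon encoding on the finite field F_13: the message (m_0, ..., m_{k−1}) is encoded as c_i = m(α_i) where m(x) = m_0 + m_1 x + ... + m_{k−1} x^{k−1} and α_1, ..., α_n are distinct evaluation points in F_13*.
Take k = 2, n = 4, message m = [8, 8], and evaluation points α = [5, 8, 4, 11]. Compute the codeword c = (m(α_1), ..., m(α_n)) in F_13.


c = [9, 7, 1, 5]

Message polynomial: m(x) = 8 + 8·x (mod 13).
For each evaluation point α_i, compute m(α_i) mod 13:
  α_1 = 5: Horner steps 8 → 9, so m(5) = 9.
  α_2 = 8: Horner steps 8 → 7, so m(8) = 7.
  α_3 = 4: Horner steps 8 → 1, so m(4) = 1.
  α_4 = 11: Horner steps 8 → 5, so m(11) = 5.
Codeword c = [9, 7, 1, 5] ∈ F_13^4.


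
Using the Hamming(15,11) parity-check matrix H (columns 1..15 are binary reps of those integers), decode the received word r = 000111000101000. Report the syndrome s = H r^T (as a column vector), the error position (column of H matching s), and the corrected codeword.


s = (0, 0, 0, 1)^T, error position = 1, corrected codeword c = 100111000101000

Compute s = H r^T mod 2 one row at a time:
  s_1 = 0 + 0 + 1 + 0 + 1 + 0 + 0 + 0 = 2 ≡ 0 (mod 2).
  s_2 = 1 + 1 + 1 + 0 + 1 + 0 + 0 + 0 = 4 ≡ 0 (mod 2).
  s_3 = 0 + 0 + 1 + 0 + 1 + 0 + 0 + 0 = 2 ≡ 0 (mod 2).
  s_4 = 0 + 0 + 1 + 0 + 0 + 0 + 0 + 0 = 1 ≡ 1 (mod 2).
s = (0, 0, 0, 1)^T — this equals column 1 of H (binary 0001), so error is at position 1.
Correct: flip bit 1 of r = 000111000101000 to get c = 100111000101000.


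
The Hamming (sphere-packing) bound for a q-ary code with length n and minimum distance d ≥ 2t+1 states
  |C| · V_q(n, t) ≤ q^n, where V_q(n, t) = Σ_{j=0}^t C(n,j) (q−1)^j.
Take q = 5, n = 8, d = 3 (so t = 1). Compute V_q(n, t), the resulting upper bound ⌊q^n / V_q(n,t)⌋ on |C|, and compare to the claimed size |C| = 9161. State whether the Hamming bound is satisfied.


V_q(n, t) = 33, q^n = 390625, Hamming bound = 11837, |C| = 9161 ≤ bound (satisfied).

Step 1: Compute V_q(n, t) = Σ_{j=0}^1 C(n, j) (q−1)^j.
  j = 0: C(8,0)·(4)^0 = 1·1 = 1.
  j = 1: C(8,1)·(4)^1 = 8·4 = 32.
  V_q(n, t) = 1 + 32 = 33.
Step 2: q^n = 5^8 = 390625.
Step 3: Hamming bound ⌊q^n / V_q(n,t)⌋ = ⌊390625/33⌋ = 11837.
Step 4: Compare |C| = 9161 to 11837: satisfied.
The claimed |C| lies below the Hamming bound.


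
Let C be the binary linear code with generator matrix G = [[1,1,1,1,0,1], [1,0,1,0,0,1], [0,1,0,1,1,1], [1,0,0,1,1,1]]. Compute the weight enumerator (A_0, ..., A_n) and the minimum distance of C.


Weight distribution: A_0 = 1, A_2 = 4, A_3 = 6, A_4 = 3, A_5 = 2. Minimum distance d = 2.

Enumerate all 2^4 = 16 messages m ∈ F_2^4.
For each, compute codeword c = mG in F_2^6, then tally its weight.
  m = 0000 → c = 000000, weight = 0.
  m = 1000 → c = 111101, weight = 5.
  m = 0100 → c = 101001, weight = 3.
  m = 1100 → c = 010100, weight = 2.
  m = 0010 → c = 010111, weight = 4.
  m = 1010 → c = 101010, weight = 3.
  m = 0110 → c = 111110, weight = 5.
  m = 1110 → c = 000011, weight = 2.
  m = 0001 → c = 100111, weight = 4.
  m = 1001 → c = 011010, weight = 3.
  m = 0101 → c = 001110, weight = 3.
  m = 1101 → c = 110011, weight = 4.
  m = 0011 → c = 110000, weight = 2.
  m = 1011 → c = 001101, weight = 3.
  m = 0111 → c = 011001, weight = 3.
  m = 1111 → c = 100100, weight = 2.
Tally weights:
  weight 0: 1 codewords.
  weight 2: 4 codewords.
  weight 3: 6 codewords.
  weight 4: 3 codewords.
  weight 5: 2 codewords.
Minimum distance d = smallest w > 0 with A_w > 0 = 2.
Sanity: Σ A_w = 16 = 2^4 = 16 ✓.


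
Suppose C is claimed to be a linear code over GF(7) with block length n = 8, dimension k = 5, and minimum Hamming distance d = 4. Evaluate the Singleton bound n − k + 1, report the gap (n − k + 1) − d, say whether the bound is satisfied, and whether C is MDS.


Singleton RHS = n − k + 1 = 4, slack = 0, bound satisfied, MDS.

Singleton bound: d ≤ n − k + 1.
Here n = 8, k = 5, so n − k + 1 = 4.
Given d = 4, check d ≤ 4: YES.
Slack = (n − k + 1) − d = 0.
The code is MDS (slack = 0).
Description: the claimed parameters are [8, 5, 4]_7; such a code would be MDS (meets Singleton bound).


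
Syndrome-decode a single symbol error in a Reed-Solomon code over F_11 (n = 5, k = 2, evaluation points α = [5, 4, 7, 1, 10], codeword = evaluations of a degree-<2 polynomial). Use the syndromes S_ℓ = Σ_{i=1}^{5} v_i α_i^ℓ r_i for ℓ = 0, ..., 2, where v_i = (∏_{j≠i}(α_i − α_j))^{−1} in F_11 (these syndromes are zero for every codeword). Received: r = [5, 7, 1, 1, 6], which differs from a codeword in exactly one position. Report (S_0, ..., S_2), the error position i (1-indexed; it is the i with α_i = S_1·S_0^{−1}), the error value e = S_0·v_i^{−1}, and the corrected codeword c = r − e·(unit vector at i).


S = (1, 1, 1), error at position 4, error magnitude e = 10, c = [5, 7, 1, 2, 6].

Step 1: column multipliers v_i = (∏_{j≠i}(α_i − α_j))^{−1} mod 11.
  i = 1 (α = 5): (5−4)(5−7)(5−1)(5−10) = 1·(−2)·4·(−5) = 40 ≡ 7, so v_1 = 7^{−1} = 8 (mod 11).
  i = 2 (α = 4): (4−5)(4−7)(4−1)(4−10) = (−1)·(−3)·3·(−6) = −54 ≡ 1, so v_2 = 1^{−1} = 1 (mod 11).
  i = 3 (α = 7): (7−5)(7−4)(7−1)(7−10) = 2·3·6·(−3) = −108 ≡ 2, so v_3 = 2^{−1} = 6 (mod 11).
  i = 4 (α = 1): (1−5)(1−4)(1−7)(1−10) = (−4)·(−3)·(−6)·(−9) = 648 ≡ 10, so v_4 = 10^{−1} = 10 (mod 11).
  i = 5 (α = 10): (10−5)(10−4)(10−7)(10−1) = 5·6·3·9 = 810 ≡ 7, so v_5 = 7^{−1} = 8 (mod 11).
  v = [8, 1, 6, 10, 8].
Step 2: syndromes of r = [5, 7, 1, 1, 6] (all sums mod 11).
  S_0 = Σ v_i r_i = 8·5 + 1·7 + 6·1 + 10·1 + 8·6 = 111 ≡ 1.
  S_1 = Σ v_i α_i r_i = 8·5·5 + 1·4·7 + 6·7·1 + 10·1·1 + 8·10·6 = 760 ≡ 1.
  α_i^2 mod 11 = [3, 5, 5, 1, 1].
  S_2 = Σ v_i α_i^2 r_i = 8·3·5 + 1·5·7 + 6·5·1 + 10·1·1 + 8·1·6 = 243 ≡ 1.
  S = (1, 1, 1) ≠ 0, so r is not a codeword (an error is present).
Step 3: locate the error. For a single error e at position i, S_ℓ = v_i·e·α_i^ℓ, so α_err = S_1/S_0.
  S_0^{−1} = 1^{−1} = 1 (mod 11), so α_err = 1·1 = 1 ≡ 1 = α_4. Error position i = 4.
  Consistency check: S_2/S_1 = 1·1 = 1 ≡ 1 = α_err ✓ (single-error assumption holds).
Step 4: error magnitude e = S_0/v_4 = S_0·∏_{j≠4}(α_4 − α_j) = 1·10 = 10 ≡ 10 (mod 11).
Step 5: correct position 4: c_4 = r_4 − e = 1 − 10 ≡ 2 (mod 11). Hence c = [5, 7, 1, 2, 6].
  Check: interpolating c through the α_i gives m(x) = 4 + 9·x (degree < 2) with m(α_i) = c_i for every i, so c is indeed a codeword.


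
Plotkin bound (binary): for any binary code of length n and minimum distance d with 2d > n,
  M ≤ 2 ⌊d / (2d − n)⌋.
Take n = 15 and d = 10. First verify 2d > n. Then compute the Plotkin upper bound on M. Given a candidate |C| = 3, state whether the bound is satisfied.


Plotkin bound M ≤ 4; given |C| = 3 ≤ bound (satisfied).

Check applicability: 2d = 20, n = 15.
2d − n = 5 > 0, so Plotkin applies.
Compute d/(2d−n) = 10/5 ≈ 2.0000.
⌊d/(2d−n)⌋ = 2.
Plotkin bound: M ≤ 2·2 = 4.
Given |C| = 3, check: satisfied.
This |C| is below the Plotkin bound.


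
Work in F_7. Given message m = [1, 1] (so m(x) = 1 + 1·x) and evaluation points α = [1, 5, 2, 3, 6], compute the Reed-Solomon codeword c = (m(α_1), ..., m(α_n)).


c = [2, 6, 3, 4, 0]

Message polynomial: m(x) = 1 + 1·x (mod 7).
For each evaluation point α_i, compute m(α_i) mod 7:
  α_1 = 1: Horner steps 1 → 2, so m(1) = 2.
  α_2 = 5: Horner steps 1 → 6, so m(5) = 6.
  α_3 = 2: Horner steps 1 → 3, so m(2) = 3.
  α_4 = 3: Horner steps 1 → 4, so m(3) = 4.
  α_5 = 6: Horner steps 1 → 0, so m(6) = 0.
Codeword c = [2, 6, 3, 4, 0] ∈ F_7^5.


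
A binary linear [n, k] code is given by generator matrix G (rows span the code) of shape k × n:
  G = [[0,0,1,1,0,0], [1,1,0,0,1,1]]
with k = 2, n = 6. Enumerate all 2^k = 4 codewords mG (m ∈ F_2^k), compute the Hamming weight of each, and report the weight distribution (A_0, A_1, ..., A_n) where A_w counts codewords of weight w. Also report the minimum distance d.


Weight distribution: A_0 = 1, A_2 = 1, A_4 = 1, A_6 = 1. Minimum distance d = 2.

Enumerate all 2^2 = 4 messages m ∈ F_2^2.
For each, compute codeword c = mG in F_2^6, then tally its weight.
  m = 00 → c = 000000, weight = 0.
  m = 10 → c = 001100, weight = 2.
  m = 01 → c = 110011, weight = 4.
  m = 11 → c = 111111, weight = 6.
Tally weights:
  weight 0: 1 codewords.
  weight 2: 1 codewords.
  weight 4: 1 codewords.
  weight 6: 1 codewords.
Minimum distance d = smallest w > 0 with A_w > 0 = 2.
Sanity: Σ A_w = 4 = 2^2 = 4 ✓.


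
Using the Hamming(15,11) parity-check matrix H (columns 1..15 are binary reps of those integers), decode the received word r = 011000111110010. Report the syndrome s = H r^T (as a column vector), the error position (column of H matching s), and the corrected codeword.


s = (1, 0, 0, 0)^T, error position = 8, corrected codeword c = 011000101110010

Compute s = H r^T mod 2 one row at a time:
  s_1 = 1 + 1 + 1 + 1 + 0 + 0 + 1 + 0 = 5 ≡ 1 (mod 2).
  s_2 = 0 + 0 + 0 + 1 + 0 + 0 + 1 + 0 = 2 ≡ 0 (mod 2).
  s_3 = 1 + 1 + 0 + 1 + 1 + 1 + 1 + 0 = 6 ≡ 0 (mod 2).
  s_4 = 0 + 1 + 0 + 1 + 1 + 1 + 0 + 0 = 4 ≡ 0 (mod 2).
s = (1, 0, 0, 0)^T — this equals column 8 of H (binary 1000), so error is at position 8.
Correct: flip bit 8 of r = 011000111110010 to get c = 011000101110010.
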